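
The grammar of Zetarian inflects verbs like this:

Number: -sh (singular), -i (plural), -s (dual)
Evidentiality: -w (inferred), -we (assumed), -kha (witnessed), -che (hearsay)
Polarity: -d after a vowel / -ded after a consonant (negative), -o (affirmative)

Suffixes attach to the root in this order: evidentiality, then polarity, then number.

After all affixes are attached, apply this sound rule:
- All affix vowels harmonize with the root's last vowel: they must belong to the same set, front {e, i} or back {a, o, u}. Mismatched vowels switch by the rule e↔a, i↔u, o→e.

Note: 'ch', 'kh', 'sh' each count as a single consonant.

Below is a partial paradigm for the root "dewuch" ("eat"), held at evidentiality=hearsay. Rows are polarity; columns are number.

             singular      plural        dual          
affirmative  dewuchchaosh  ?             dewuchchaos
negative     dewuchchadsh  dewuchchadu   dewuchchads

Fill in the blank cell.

dewuchchaou

Attach evidentiality hearsay -che → dewuchche.
Attach polarity affirmative -o → dewuchcheo.
Attach number plural -i → dewuchcheoi.
Apply vowel harmony: dewuchcheoi → dewuchchaou.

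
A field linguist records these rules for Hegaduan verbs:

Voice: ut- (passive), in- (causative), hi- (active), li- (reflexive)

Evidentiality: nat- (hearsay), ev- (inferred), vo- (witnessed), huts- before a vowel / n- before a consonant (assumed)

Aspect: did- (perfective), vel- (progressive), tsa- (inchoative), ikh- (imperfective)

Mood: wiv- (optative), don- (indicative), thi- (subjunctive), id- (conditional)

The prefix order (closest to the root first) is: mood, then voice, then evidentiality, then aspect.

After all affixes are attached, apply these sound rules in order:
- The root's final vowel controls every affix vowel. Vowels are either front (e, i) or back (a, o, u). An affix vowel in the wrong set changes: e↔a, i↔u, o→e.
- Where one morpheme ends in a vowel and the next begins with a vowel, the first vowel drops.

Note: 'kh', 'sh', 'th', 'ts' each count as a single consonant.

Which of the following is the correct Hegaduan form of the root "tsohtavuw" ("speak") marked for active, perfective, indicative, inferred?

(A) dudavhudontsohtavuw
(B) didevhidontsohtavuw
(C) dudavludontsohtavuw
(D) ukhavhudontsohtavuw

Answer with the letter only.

Attach mood indicative don- → dontsohtavuw.
Attach voice active hi- → hidontsohtavuw.
Attach evidentiality inferred ev- → evhidontsohtavuw.
Attach aspect perfective did- → didevhidontsohtavuw.
Apply vowel harmony: didevhidontsohtavuw → dudavhudontsohtavuw.
Vowel deletion: no change.
So the correct form is dudavhudontsohtavuw, option (A).
(D) ukhavhudontsohtavuw is wrong: it uses imperfective instead of perfective for aspect.
(C) dudavludontsohtavuw is wrong: it uses reflexive instead of active for voice.
(B) didevhidontsohtavuw is wrong: it fails to apply the sound rule(s).

A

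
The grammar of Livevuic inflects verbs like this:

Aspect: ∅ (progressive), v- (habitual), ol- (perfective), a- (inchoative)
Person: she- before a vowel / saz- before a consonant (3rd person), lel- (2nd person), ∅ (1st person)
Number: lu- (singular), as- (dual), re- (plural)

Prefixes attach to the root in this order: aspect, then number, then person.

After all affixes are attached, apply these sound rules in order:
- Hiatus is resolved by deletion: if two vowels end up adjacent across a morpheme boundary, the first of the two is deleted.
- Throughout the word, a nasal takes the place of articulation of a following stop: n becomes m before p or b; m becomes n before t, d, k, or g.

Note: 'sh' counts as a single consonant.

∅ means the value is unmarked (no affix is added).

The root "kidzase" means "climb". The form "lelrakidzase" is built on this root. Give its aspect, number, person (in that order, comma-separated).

inchoative, plural, 2nd person

Segment: lel-re-a-kidzase.
aspect: a- → inchoative.
number: re- → plural.
person: lel- → 2nd person.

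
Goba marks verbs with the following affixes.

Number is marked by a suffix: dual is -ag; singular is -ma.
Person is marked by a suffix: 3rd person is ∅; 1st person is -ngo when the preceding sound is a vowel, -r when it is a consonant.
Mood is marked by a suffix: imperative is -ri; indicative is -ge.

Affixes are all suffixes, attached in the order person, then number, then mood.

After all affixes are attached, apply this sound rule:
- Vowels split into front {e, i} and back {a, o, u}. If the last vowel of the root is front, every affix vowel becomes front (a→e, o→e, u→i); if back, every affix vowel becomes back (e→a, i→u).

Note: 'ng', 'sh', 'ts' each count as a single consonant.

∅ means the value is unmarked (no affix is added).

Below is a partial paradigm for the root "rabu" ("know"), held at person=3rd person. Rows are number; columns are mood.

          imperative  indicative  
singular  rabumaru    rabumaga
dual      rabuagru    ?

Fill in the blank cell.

rabuagga

person = 3rd person: zero marking, form stays rabu.
Attach number dual -ag → rabuag.
Attach mood indicative -ge → rabuagge.
Apply vowel harmony: rabuagge → rabuagga.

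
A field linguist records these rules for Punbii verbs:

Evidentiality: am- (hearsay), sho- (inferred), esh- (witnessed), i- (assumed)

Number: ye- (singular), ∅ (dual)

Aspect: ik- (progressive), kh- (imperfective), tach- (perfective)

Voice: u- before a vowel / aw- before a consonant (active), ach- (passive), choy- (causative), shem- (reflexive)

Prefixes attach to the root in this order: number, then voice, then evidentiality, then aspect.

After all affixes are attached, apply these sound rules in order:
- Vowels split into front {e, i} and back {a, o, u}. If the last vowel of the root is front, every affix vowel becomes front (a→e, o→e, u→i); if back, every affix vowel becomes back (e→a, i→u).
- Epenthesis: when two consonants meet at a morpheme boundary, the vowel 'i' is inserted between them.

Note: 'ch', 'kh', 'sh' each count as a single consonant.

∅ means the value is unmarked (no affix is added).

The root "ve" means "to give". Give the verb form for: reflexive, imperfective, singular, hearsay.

Attach number singular ye- → yeve.
Attach voice reflexive shem- → shemyeve.
Attach evidentiality hearsay am- → amshemyeve.
Attach aspect imperfective kh- → khamshemyeve.
Apply vowel harmony: khamshemyeve → khemshemyeve.
Apply epenthesis: khemshemyeve → khemishemiyeve.

khemishemiyeve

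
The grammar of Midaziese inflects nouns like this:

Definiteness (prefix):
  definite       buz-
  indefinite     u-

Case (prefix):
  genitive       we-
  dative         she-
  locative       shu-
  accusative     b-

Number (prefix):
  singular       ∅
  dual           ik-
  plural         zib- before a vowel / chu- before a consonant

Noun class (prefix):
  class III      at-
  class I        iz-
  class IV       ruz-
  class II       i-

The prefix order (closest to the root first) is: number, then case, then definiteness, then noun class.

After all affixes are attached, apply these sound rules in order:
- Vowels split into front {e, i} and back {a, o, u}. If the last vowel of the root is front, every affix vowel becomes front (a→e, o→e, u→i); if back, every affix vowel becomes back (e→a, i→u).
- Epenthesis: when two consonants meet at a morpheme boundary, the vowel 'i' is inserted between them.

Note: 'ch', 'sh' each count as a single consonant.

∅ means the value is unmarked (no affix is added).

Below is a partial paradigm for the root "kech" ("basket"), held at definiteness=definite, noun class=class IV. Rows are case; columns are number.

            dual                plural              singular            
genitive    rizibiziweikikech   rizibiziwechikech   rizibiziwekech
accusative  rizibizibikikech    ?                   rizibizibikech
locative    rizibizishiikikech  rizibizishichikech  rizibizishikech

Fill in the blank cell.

rizibizibichikech

Attach number plural chu- (before consonant 'k') → chukech.
Attach case accusative b- → bchukech.
Attach definiteness definite buz- → buzbchukech.
Attach noun class class IV ruz- → ruzbuzbchukech.
Apply vowel harmony: ruzbuzbchukech → rizbizbchikech.
Apply epenthesis: rizbizbchikech → rizibizibichikech.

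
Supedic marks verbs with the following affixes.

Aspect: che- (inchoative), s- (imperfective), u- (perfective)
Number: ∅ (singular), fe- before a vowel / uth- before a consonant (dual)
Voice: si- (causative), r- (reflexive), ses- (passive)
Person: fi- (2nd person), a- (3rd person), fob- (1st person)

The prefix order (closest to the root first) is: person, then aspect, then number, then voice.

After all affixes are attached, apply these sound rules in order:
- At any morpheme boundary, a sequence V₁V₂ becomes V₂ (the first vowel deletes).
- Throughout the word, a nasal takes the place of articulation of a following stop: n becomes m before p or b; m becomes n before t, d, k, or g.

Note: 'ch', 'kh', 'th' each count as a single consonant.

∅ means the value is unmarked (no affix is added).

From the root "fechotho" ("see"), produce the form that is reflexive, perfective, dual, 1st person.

rfufobfechotho

Attach person 1st person fob- → fobfechotho.
Attach aspect perfective u- → ufobfechotho.
Attach number dual fe- (before vowel 'u') → feufobfechotho.
Attach voice reflexive r- → rfeufobfechotho.
Apply vowel deletion: rfeufobfechotho → rfufobfechotho.
Nasal assimilation: no change.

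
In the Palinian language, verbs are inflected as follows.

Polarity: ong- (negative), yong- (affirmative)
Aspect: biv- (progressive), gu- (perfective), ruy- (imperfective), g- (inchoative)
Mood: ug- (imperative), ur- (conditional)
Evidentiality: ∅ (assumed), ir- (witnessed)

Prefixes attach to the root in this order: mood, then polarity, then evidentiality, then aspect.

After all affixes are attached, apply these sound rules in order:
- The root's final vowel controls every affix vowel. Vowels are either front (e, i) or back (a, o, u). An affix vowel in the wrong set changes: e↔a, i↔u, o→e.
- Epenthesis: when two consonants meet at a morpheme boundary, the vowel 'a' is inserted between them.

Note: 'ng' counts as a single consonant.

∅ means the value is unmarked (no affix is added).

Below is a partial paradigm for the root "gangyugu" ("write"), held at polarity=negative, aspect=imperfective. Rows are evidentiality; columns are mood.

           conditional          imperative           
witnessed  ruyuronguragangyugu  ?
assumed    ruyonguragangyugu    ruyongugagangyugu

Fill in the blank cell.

Attach mood imperative ug- → uggangyugu.
Attach polarity negative ong- → onguggangyugu.
Attach evidentiality witnessed ir- → ironguggangyugu.
Attach aspect imperfective ruy- → ruyironguggangyugu.
Apply vowel harmony: ruyironguggangyugu → ruyuronguggangyugu.
Apply epenthesis: ruyuronguggangyugu → ruyurongugagangyugu.

ruyurongugagangyugu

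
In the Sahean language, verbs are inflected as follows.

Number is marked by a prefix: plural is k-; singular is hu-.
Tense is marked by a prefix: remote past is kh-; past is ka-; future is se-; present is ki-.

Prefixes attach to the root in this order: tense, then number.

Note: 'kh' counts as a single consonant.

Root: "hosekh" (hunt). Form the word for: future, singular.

Attach tense future se- → sehosekh.
Attach number singular hu- → husehosekh.

husehosekh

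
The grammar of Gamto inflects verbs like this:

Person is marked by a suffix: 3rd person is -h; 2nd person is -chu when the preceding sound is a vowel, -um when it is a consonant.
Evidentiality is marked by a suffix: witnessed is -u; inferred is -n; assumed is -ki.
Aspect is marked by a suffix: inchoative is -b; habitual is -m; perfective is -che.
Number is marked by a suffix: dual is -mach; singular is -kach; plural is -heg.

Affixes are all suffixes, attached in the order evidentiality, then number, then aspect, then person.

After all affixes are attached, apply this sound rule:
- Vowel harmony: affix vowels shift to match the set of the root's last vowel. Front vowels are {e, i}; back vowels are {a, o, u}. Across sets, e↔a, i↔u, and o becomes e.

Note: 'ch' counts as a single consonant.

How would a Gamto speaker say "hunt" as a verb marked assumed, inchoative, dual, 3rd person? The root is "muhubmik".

Attach evidentiality assumed -ki → muhubmikki.
Attach number dual -mach → muhubmikkimach.
Attach aspect inchoative -b → muhubmikkimachb.
Attach person 3rd person -h → muhubmikkimachbh.
Apply vowel harmony: muhubmikkimachbh → muhubmikkimechbh.

muhubmikkimechbh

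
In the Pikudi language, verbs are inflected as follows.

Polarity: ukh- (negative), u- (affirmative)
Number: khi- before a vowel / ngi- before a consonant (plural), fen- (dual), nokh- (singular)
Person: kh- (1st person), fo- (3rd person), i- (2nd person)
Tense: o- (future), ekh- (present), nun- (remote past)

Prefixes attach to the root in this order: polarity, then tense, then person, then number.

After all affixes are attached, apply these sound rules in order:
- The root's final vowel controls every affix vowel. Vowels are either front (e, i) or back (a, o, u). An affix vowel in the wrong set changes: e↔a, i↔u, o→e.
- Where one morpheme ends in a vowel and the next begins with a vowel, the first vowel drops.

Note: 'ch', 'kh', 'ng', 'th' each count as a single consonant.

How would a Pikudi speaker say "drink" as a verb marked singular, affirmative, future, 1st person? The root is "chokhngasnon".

Attach polarity affirmative u- → uchokhngasnon.
Attach tense future o- → ouchokhngasnon.
Attach person 1st person kh- → khouchokhngasnon.
Attach number singular nokh- → nokhkhouchokhngasnon.
Vowel harmony: no change.
Apply vowel deletion: nokhkhouchokhngasnon → nokhkhuchokhngasnon.

nokhkhuchokhngasnon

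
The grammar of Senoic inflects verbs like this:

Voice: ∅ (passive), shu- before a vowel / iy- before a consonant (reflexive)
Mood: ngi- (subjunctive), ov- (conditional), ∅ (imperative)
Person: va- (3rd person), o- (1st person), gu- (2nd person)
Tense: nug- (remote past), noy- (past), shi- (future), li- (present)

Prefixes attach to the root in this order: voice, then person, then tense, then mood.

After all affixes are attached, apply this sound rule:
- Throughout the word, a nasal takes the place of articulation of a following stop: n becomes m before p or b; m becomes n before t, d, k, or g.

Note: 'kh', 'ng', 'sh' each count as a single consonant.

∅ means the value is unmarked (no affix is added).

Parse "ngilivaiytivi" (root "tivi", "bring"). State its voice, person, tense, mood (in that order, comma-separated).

reflexive, 3rd person, present, subjunctive

Segment: ngi-li-va-iy-tivi.
voice: shu/iy- → reflexive.
person: va- → 3rd person.
tense: li- → present.
mood: ngi- → subjunctive.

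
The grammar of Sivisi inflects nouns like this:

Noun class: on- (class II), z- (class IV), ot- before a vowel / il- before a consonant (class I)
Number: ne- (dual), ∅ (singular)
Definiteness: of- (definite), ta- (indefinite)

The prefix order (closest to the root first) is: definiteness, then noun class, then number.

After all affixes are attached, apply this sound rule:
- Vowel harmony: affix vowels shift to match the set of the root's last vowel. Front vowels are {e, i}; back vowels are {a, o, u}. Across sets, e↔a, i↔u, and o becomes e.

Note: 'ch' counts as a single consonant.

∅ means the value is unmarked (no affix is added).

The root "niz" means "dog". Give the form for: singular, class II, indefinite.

Attach definiteness indefinite ta- → taniz.
Attach noun class class II on- → ontaniz.
number = singular: zero marking, form stays ontaniz.
Apply vowel harmony: ontaniz → enteniz.

enteniz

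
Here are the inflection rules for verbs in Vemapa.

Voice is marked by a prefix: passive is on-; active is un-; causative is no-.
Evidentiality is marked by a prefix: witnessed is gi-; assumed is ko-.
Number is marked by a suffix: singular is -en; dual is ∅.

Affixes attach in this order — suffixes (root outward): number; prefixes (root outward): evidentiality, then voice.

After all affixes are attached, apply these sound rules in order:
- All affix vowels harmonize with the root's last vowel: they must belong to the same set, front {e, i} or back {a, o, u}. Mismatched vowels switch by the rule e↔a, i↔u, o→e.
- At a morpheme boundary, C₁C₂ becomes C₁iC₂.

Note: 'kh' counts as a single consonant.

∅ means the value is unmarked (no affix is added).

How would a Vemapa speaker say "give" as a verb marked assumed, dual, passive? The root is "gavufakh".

Attach evidentiality assumed ko- → kogavufakh.
number = dual: zero marking, form stays kogavufakh.
Attach voice passive on- → onkogavufakh.
Vowel harmony: no change.
Apply epenthesis: onkogavufakh → onikogavufakh.

onikogavufakh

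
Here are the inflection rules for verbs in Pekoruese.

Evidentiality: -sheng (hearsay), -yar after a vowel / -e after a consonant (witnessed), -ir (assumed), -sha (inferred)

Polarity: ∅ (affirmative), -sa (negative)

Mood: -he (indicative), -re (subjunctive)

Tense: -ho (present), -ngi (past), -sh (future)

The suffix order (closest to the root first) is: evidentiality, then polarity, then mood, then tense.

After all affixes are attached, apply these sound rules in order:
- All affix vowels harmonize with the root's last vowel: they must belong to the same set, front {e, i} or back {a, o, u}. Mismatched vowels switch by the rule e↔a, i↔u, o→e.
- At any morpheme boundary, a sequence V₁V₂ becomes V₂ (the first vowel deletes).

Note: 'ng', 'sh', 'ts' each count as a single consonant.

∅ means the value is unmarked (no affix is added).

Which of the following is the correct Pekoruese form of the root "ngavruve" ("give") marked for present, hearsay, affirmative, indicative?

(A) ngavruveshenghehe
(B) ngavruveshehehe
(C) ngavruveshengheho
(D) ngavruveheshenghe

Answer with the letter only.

Attach evidentiality hearsay -sheng → ngavruvesheng.
polarity = affirmative: zero marking, form stays ngavruvesheng.
Attach mood indicative -he → ngavruveshenghe.
Attach tense present -ho → ngavruveshengheho.
Apply vowel harmony: ngavruveshengheho → ngavruveshenghehe.
Vowel deletion: no change.
So the correct form is ngavruveshenghehe, option (A).
(B) ngavruveshehehe is wrong: it uses inferred instead of hearsay for evidentiality.
(C) ngavruveshengheho is wrong: it fails to apply the sound rule(s).
(D) ngavruveheshenghe is wrong: it has the affixes in the wrong order.

A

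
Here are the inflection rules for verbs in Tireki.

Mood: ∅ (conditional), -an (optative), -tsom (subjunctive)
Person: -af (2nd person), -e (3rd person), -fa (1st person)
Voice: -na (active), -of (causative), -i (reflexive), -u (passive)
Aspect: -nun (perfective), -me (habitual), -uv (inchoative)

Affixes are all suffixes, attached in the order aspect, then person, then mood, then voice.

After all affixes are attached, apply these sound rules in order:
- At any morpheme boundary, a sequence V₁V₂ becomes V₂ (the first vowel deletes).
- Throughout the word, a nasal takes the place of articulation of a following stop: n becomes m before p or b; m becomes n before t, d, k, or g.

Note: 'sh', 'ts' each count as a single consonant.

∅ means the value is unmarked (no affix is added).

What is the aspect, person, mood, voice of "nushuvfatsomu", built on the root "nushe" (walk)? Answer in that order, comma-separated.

inchoative, 1st person, subjunctive, passive

Segment: nushe-uv-fa-tsom-u.
aspect: -uv → inchoative.
person: -fa → 1st person.
mood: -tsom → subjunctive.
voice: -u → passive.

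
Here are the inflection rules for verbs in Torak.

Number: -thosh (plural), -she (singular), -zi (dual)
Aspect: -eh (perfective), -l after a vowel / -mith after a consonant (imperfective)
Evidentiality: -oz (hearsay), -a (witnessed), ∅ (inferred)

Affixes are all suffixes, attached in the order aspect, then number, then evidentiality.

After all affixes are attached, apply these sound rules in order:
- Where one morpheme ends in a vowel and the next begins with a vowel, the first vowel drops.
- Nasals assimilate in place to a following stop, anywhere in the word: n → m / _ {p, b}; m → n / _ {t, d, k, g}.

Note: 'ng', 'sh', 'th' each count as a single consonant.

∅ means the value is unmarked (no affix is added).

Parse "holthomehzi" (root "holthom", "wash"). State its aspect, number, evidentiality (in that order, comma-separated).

perfective, dual, inferred

Segment: holthom-eh-zi.
aspect: -eh → perfective.
number: -zi → dual.
evidentiality: ∅ → inferred.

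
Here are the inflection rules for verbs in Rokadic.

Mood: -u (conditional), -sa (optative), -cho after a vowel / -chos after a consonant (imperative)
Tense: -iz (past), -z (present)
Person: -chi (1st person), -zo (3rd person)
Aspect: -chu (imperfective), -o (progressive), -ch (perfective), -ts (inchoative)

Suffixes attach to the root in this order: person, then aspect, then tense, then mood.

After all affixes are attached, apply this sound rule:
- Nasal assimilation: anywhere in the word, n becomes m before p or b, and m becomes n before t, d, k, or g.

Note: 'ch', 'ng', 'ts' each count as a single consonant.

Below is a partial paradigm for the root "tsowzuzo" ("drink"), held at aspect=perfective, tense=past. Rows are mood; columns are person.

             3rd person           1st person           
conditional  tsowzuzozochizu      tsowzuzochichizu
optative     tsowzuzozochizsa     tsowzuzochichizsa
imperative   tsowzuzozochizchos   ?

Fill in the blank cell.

tsowzuzochichizchos

Attach person 1st person -chi → tsowzuzochi.
Attach aspect perfective -ch → tsowzuzochich.
Attach tense past -iz → tsowzuzochichiz.
Attach mood imperative -chos (after consonant 'z') → tsowzuzochichizchos.
Nasal assimilation: no change.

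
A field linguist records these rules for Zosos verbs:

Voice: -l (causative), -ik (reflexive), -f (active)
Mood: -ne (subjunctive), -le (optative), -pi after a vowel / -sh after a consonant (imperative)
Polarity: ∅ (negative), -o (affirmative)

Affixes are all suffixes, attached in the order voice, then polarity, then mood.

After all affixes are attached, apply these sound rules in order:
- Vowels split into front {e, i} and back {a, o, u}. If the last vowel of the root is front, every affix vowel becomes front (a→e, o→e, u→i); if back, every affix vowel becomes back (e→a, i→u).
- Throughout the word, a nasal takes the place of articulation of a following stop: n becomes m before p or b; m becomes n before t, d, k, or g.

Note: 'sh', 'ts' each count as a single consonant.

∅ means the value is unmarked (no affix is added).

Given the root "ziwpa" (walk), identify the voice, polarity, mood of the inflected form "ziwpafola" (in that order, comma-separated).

active, affirmative, optative

Segment: ziwpa-f-o-le.
voice: -f → active.
polarity: -o → affirmative.
mood: -le → optative.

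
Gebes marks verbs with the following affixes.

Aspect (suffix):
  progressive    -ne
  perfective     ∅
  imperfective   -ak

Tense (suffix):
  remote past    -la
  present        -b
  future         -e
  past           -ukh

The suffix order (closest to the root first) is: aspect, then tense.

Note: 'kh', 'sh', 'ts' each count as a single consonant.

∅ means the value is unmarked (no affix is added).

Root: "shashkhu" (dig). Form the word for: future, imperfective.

shashkhuake

Attach aspect imperfective -ak → shashkhuak.
Attach tense future -e → shashkhuake.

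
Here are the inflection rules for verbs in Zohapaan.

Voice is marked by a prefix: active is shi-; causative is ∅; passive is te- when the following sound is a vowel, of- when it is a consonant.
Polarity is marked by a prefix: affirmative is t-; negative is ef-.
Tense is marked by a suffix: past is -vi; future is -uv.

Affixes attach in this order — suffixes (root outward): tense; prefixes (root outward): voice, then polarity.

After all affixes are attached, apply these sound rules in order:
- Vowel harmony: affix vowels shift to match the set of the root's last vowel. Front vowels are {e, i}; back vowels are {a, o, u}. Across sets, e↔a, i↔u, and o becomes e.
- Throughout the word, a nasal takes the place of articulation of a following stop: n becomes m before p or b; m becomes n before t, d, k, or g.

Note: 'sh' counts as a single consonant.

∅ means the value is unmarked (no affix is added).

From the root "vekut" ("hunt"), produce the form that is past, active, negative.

afshuvekutvu

Attach tense past -vi → vekutvi.
Attach voice active shi- → shivekutvi.
Attach polarity negative ef- → efshivekutvi.
Apply vowel harmony: efshivekutvi → afshuvekutvu.
Nasal assimilation: no change.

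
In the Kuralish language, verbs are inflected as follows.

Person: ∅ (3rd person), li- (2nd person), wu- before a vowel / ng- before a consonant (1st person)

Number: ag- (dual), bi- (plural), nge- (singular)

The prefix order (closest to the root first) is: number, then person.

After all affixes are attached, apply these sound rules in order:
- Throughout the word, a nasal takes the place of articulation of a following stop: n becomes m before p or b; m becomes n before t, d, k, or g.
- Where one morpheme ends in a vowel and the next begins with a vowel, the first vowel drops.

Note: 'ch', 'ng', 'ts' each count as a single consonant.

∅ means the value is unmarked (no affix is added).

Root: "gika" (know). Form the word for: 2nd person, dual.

laggika

Attach number dual ag- → aggika.
Attach person 2nd person li- → liaggika.
Nasal assimilation: no change.
Apply vowel deletion: liaggika → laggika.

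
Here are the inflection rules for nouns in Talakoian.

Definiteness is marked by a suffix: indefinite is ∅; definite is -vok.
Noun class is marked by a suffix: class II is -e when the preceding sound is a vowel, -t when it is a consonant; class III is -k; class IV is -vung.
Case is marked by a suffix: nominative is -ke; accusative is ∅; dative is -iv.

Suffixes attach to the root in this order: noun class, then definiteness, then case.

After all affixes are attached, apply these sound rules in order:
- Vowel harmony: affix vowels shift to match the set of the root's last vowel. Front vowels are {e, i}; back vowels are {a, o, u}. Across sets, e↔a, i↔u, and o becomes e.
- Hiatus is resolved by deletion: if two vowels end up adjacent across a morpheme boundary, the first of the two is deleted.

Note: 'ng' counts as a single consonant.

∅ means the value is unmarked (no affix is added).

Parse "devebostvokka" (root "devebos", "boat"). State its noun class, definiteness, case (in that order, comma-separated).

Segment: devebos-t-vok-ke.
noun class: -e/t → class II.
definiteness: -vok → definite.
case: -ke → nominative.

class II, definite, nominative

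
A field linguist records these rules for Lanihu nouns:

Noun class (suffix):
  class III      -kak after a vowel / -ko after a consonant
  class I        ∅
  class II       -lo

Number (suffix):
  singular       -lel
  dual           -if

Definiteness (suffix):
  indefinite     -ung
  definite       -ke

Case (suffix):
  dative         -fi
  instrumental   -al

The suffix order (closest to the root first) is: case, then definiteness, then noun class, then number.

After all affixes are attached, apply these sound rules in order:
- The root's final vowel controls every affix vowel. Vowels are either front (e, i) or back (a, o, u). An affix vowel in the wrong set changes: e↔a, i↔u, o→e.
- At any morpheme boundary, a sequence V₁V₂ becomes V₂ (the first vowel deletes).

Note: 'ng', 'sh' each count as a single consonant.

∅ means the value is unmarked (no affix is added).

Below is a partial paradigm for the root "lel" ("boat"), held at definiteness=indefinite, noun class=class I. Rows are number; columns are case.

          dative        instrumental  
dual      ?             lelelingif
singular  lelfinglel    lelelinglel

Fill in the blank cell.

Attach case dative -fi → lelfi.
Attach definiteness indefinite -ung → lelfiung.
noun class = class I: zero marking, form stays lelfiung.
Attach number dual -if → lelfiungif.
Apply vowel harmony: lelfiungif → lelfiingif.
Apply vowel deletion: lelfiingif → lelfingif.

lelfingif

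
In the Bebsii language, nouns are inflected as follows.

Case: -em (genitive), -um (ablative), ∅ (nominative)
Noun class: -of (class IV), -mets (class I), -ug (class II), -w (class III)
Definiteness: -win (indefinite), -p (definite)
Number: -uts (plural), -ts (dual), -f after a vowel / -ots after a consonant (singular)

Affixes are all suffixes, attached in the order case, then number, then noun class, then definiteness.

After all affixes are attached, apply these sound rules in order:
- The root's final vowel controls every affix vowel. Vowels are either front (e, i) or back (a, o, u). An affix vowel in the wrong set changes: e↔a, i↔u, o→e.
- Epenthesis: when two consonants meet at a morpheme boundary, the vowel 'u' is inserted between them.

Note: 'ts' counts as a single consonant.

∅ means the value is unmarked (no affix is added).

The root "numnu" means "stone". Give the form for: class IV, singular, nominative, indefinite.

case = nominative: zero marking, form stays numnu.
Attach number singular -f (after vowel 'u') → numnuf.
Attach noun class class IV -of → numnufof.
Attach definiteness indefinite -win → numnufofwin.
Apply vowel harmony: numnufofwin → numnufofwun.
Apply epenthesis: numnufofwun → numnufofuwun.

numnufofuwun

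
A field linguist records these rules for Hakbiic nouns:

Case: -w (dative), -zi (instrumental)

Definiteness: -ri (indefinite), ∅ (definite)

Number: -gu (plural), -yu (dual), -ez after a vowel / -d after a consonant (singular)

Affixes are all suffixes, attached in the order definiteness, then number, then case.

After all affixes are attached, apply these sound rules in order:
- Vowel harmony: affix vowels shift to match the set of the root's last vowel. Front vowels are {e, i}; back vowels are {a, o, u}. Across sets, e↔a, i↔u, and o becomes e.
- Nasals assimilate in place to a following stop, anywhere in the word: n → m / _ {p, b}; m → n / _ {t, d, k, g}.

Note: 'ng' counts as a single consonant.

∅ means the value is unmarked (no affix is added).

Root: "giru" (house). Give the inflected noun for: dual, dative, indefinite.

Attach definiteness indefinite -ri → giruri.
Attach number dual -yu → giruriyu.
Attach case dative -w → giruriyuw.
Apply vowel harmony: giruriyuw → giruruyuw.
Nasal assimilation: no change.

giruruyuw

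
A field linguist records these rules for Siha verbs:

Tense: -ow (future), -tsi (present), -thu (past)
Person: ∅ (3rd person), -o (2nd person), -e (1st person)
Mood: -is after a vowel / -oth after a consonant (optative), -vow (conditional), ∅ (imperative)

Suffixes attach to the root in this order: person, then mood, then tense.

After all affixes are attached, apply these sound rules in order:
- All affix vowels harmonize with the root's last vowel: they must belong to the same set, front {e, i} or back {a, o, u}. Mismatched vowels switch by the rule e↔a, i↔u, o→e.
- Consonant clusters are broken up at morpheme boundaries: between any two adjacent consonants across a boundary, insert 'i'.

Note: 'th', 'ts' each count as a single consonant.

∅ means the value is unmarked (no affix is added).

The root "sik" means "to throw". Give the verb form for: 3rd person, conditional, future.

person = 3rd person: zero marking, form stays sik.
Attach mood conditional -vow → sikvow.
Attach tense future -ow → sikvowow.
Apply vowel harmony: sikvowow → sikvewew.
Apply epenthesis: sikvewew → sikivewew.

sikivewew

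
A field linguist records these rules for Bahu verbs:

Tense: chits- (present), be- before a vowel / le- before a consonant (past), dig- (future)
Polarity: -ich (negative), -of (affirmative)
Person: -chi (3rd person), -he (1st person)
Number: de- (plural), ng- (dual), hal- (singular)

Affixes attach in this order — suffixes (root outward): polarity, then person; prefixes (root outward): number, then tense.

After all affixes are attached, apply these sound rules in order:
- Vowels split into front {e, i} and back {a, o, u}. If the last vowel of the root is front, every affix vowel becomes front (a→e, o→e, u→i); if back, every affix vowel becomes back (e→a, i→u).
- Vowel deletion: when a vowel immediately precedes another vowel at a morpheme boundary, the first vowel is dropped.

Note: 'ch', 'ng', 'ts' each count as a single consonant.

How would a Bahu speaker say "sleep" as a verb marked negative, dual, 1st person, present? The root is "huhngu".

Attach polarity negative -ich → huhnguich.
Attach person 1st person -he → huhnguichhe.
Attach number dual ng- → nghuhnguichhe.
Attach tense present chits- → chitsnghuhnguichhe.
Apply vowel harmony: chitsnghuhnguichhe → chutsnghuhnguuchha.
Apply vowel deletion: chutsnghuhnguuchha → chutsnghuhnguchha.

chutsnghuhnguchha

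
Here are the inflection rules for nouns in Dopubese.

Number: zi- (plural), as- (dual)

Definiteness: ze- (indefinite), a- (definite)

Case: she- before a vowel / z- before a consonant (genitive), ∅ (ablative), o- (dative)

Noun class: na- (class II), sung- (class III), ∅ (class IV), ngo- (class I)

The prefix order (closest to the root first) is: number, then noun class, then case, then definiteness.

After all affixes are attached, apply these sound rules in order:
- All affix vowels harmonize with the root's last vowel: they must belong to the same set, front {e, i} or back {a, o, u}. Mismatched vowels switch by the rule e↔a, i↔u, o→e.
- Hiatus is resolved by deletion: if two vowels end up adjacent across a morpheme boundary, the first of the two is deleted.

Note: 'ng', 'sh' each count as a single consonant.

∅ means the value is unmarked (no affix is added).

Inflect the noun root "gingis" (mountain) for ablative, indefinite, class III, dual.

zesingesgingis

Attach number dual as- → asgingis.
Attach noun class class III sung- → sungasgingis.
case = ablative: zero marking, form stays sungasgingis.
Attach definiteness indefinite ze- → zesungasgingis.
Apply vowel harmony: zesungasgingis → zesingesgingis.
Vowel deletion: no change.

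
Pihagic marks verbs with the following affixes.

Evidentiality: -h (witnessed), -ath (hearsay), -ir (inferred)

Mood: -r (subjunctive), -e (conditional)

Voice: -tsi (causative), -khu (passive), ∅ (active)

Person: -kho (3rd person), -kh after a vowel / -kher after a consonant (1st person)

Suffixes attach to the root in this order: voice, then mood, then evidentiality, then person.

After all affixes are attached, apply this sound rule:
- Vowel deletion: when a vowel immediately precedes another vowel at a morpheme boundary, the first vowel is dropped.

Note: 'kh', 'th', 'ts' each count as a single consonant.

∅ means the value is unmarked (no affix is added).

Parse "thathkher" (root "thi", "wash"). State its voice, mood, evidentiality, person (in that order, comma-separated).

active, conditional, hearsay, 1st person

Segment: thi-e-ath-kher.
voice: ∅ → active.
mood: -e → conditional.
evidentiality: -ath → hearsay.
person: -kh/kher → 1st person.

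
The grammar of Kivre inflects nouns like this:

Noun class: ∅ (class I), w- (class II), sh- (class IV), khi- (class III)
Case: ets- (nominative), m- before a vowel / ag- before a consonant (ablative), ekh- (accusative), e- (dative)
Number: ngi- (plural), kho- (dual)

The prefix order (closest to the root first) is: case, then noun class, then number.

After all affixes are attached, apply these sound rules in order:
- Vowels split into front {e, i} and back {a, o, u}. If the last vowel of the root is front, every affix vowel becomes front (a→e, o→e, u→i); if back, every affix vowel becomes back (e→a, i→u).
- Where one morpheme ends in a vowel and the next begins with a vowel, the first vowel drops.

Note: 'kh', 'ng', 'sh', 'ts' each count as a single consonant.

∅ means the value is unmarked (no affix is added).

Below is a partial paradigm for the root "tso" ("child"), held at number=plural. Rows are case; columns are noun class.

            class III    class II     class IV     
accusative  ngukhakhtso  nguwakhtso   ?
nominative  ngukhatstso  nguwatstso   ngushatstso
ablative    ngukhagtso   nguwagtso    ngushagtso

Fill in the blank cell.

ngushakhtso

Attach case accusative ekh- → ekhtso.
Attach noun class class IV sh- → shekhtso.
Attach number plural ngi- → ngishekhtso.
Apply vowel harmony: ngishekhtso → ngushakhtso.
Vowel deletion: no change.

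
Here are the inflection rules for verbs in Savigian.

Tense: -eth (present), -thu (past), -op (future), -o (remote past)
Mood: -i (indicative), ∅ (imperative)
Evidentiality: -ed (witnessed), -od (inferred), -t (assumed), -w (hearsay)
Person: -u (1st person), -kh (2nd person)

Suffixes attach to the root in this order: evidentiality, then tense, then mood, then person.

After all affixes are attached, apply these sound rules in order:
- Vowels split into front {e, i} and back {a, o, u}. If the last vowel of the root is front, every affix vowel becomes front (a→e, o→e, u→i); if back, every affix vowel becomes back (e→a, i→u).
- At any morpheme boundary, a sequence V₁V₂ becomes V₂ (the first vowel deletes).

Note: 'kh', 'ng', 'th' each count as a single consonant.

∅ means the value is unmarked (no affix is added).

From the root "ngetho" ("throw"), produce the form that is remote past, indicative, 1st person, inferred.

Attach evidentiality inferred -od → ngethood.
Attach tense remote past -o → ngethoodo.
Attach mood indicative -i → ngethoodoi.
Attach person 1st person -u → ngethoodoiu.
Apply vowel harmony: ngethoodoiu → ngethoodouu.
Apply vowel deletion: ngethoodouu → ngethodu.

ngethodu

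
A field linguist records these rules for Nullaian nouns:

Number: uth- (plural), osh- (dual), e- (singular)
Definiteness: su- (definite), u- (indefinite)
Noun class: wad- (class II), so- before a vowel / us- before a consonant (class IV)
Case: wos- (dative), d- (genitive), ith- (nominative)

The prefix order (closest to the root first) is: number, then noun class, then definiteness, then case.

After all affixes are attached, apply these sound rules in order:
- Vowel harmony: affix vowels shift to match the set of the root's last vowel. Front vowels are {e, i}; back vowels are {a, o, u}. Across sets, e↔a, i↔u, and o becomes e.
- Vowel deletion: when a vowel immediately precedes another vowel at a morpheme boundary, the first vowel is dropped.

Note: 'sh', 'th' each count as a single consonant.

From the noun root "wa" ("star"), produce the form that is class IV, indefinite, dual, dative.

wosusoshwa

Attach number dual osh- → oshwa.
Attach noun class class IV so- (before vowel 'o') → sooshwa.
Attach definiteness indefinite u- → usooshwa.
Attach case dative wos- → wosusooshwa.
Vowel harmony: no change.
Apply vowel deletion: wosusooshwa → wosusoshwa.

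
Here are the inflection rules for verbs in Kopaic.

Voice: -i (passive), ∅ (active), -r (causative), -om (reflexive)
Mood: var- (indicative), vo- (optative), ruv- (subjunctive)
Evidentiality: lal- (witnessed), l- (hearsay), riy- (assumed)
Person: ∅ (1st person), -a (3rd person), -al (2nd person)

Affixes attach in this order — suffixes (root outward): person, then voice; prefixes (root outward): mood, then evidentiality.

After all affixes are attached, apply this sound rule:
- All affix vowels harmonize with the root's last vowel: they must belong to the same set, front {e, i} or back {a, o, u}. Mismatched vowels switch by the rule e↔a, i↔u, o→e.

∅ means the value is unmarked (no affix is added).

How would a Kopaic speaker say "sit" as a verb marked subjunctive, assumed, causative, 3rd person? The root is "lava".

ruyruvlavaar

Attach person 3rd person -a → lavaa.
Attach mood subjunctive ruv- → ruvlavaa.
Attach evidentiality assumed riy- → riyruvlavaa.
Attach voice causative -r → riyruvlavaar.
Apply vowel harmony: riyruvlavaar → ruyruvlavaar.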